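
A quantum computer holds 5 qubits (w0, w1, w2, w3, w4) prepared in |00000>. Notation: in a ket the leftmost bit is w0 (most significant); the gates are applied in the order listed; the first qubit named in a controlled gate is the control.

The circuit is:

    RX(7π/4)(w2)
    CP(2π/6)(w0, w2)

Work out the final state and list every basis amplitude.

After the circuit, the state carries amplitude -sqrt(sqrt(2) + 2)/2 on |00000>, -I*sqrt(2 - sqrt(2))/2 on |00100>, and 0 on every other basis state.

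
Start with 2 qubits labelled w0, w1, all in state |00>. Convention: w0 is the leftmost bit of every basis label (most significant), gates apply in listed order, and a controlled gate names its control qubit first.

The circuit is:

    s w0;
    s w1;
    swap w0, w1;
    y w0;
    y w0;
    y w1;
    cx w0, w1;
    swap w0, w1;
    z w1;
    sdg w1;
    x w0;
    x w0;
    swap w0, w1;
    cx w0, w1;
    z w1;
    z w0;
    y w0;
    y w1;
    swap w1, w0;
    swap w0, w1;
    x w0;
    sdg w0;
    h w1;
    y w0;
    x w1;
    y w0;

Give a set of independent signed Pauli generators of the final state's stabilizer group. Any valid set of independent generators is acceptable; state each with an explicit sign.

One valid set of independent stabilizer generators is +IX, +ZI (any independent generating set of the same group is equally correct).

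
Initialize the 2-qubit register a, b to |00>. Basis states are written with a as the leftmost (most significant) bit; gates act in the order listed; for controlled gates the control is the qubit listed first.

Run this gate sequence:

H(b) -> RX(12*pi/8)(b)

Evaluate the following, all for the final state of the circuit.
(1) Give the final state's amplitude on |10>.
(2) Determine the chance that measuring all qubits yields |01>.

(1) The amplitude on |10> is 0.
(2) A full measurement returns |01> with probability 1/2.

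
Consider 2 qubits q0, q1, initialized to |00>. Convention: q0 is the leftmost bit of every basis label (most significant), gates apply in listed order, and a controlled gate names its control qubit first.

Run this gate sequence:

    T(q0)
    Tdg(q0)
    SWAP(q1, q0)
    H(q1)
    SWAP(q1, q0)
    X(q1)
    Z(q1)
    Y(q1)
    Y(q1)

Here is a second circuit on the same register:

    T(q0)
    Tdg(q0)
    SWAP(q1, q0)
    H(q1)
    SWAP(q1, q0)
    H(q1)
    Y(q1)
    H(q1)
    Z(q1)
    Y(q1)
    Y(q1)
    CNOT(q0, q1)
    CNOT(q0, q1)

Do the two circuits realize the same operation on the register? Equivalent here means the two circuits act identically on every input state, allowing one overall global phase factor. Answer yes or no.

No: there is an input state on which the two circuits produce genuinely different outputs (not merely differing by a phase).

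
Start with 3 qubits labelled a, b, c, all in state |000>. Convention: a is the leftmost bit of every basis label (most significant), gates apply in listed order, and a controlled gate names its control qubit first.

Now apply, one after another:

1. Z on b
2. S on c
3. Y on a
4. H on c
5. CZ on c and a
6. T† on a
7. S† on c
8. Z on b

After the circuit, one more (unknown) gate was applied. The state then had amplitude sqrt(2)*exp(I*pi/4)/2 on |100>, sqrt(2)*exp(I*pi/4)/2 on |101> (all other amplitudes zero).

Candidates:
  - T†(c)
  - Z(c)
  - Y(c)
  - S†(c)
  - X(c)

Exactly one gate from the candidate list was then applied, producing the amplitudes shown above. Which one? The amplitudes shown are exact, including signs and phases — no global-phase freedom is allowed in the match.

The applied gate was S†(c).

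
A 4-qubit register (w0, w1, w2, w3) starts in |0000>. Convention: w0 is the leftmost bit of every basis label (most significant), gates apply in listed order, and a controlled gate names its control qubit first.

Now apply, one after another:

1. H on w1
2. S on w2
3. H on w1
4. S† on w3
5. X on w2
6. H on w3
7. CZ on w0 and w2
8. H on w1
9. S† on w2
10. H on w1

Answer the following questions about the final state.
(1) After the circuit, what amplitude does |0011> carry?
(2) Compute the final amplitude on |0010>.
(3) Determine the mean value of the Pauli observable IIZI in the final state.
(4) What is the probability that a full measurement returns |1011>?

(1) The final state's coefficient on |0011> equals -sqrt(2)*I/2.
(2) |0010> carries amplitude -sqrt(2)*I/2 in the final state.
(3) The observable IIZI averages to -1.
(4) The probability of measuring |1011> is 0.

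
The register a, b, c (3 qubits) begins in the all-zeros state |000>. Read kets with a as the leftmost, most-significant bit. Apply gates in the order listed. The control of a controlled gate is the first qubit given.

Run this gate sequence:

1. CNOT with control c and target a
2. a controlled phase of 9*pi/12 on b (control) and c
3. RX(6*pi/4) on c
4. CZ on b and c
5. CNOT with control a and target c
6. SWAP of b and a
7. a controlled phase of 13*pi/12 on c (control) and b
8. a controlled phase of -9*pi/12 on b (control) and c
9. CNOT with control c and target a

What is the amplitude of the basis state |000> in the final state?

The final state's coefficient on |000> equals -sqrt(2)/2.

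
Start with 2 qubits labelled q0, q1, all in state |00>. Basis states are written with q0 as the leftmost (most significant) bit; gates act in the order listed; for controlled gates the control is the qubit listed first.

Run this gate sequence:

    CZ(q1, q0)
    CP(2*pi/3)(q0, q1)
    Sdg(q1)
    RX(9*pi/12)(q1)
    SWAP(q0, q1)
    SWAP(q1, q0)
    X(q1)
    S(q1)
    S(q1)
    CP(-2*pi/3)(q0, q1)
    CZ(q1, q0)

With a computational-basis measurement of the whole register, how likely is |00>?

A full measurement returns |00> with probability sqrt(2)/4 + 1/2.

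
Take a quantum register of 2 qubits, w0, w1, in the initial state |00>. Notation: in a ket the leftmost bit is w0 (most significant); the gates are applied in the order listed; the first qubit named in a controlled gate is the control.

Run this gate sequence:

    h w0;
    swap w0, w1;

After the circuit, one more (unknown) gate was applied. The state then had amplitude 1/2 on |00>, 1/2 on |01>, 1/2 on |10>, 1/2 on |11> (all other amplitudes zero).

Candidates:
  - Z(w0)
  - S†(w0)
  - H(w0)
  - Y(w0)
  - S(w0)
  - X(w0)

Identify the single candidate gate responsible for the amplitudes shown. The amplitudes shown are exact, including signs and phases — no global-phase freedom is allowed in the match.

The applied gate was H(w0).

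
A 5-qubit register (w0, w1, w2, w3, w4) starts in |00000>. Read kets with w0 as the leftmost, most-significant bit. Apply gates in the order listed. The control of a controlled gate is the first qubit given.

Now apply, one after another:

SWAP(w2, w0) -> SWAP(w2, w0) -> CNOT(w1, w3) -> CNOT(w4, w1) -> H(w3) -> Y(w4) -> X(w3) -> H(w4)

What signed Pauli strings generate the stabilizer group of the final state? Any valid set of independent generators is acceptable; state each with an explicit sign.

The stabilizer group can be generated by +IIIXI, -IIIIX, +ZIIII, +IZIII, +IIZII, among other valid generating sets. Key observation: gates 1-2 undo each other exactly, leaving only the rest of the circuit to track.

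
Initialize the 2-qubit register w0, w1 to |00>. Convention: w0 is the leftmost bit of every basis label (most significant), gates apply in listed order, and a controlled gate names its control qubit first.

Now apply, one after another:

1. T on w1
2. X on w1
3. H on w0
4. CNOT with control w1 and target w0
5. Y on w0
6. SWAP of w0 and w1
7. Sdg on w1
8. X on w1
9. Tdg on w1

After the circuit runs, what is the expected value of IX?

In the final state, IX has expectation -sqrt(2)/2.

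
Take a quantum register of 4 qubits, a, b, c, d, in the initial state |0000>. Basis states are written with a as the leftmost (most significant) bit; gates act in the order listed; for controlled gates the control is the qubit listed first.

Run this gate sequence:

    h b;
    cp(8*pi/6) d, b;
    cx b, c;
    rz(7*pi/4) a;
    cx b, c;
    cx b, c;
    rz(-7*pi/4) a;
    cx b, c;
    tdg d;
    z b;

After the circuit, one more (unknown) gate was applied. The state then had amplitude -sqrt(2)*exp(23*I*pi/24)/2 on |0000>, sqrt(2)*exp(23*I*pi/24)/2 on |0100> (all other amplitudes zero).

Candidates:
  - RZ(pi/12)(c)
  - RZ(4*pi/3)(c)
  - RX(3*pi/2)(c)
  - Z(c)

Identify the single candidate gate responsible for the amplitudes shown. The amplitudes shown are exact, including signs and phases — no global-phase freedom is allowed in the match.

It was RZ(pi/12)(c) that produced the state shown.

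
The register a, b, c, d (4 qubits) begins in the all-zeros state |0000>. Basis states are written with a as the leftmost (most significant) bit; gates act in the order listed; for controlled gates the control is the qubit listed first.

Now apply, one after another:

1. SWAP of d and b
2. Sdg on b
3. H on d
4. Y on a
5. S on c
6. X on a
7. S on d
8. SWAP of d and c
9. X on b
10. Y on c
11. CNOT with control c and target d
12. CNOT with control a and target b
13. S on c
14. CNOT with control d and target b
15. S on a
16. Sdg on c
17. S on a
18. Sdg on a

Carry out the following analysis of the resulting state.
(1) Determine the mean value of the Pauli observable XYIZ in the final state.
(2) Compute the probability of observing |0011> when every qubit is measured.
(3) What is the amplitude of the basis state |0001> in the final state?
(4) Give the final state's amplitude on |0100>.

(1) The expectation value of XYIZ is 0. Key observation: gates 17-18 undo each other exactly, leaving only the rest of the circuit to track.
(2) Outcome |0011> occurs with probability 1/2.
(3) |0001> carries amplitude 0 in the final state.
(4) The amplitude on |0100> is sqrt(2)*I/2.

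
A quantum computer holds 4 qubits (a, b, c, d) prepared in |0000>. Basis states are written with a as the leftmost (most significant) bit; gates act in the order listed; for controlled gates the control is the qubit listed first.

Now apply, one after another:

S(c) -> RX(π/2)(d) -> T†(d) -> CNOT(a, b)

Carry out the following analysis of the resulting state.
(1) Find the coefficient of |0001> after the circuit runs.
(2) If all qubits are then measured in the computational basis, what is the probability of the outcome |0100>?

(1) |0001> carries amplitude -sqrt(2)*exp(I*pi/4)/2 in the final state.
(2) Outcome |0100> occurs with probability 0.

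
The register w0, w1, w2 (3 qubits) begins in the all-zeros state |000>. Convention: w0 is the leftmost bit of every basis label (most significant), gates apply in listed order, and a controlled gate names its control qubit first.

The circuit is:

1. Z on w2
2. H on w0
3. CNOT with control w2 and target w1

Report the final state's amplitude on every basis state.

The final amplitudes are sqrt(2)/2 on |000>, sqrt(2)/2 on |100>, and 0 on every other basis state.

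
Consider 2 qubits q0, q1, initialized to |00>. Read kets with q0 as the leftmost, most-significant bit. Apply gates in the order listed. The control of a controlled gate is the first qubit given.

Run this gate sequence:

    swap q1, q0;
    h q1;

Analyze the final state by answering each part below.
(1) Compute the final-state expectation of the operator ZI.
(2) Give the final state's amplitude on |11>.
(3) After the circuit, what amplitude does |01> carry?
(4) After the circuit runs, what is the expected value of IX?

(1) The observable ZI averages to 1.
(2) The final state's coefficient on |11> equals 0.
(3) |01> carries amplitude sqrt(2)/2 in the final state.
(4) The observable IX averages to 1.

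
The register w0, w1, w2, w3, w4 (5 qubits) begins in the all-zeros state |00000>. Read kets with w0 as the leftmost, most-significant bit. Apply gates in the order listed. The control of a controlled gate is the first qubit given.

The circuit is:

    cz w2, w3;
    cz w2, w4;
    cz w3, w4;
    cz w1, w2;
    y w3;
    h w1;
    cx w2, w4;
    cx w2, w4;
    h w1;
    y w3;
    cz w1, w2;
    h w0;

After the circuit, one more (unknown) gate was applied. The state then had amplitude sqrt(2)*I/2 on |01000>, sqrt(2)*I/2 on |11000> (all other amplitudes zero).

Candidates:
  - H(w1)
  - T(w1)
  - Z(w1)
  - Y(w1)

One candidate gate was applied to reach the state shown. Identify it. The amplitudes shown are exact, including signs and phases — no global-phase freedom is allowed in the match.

The applied gate was Y(w1). Key observation: gates 4-11 undo each other exactly, leaving only the rest of the circuit to track.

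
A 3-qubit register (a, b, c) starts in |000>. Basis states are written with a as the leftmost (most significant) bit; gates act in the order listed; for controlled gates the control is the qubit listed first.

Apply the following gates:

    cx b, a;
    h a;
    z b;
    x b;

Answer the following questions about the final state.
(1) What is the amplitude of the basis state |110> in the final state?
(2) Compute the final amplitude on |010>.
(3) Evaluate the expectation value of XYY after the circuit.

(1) The amplitude on |110> is sqrt(2)/2.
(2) The amplitude on |010> is sqrt(2)/2.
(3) The expectation value of XYY is 0.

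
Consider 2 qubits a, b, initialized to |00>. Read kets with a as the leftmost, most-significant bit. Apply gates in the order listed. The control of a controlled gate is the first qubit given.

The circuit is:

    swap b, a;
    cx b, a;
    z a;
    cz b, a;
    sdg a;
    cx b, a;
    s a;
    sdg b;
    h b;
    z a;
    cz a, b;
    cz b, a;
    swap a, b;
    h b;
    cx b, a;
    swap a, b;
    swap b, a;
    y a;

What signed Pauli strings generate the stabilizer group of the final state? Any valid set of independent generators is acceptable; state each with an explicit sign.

One valid set of independent stabilizer generators is -XI, +IX (any independent generating set of the same group is equally correct).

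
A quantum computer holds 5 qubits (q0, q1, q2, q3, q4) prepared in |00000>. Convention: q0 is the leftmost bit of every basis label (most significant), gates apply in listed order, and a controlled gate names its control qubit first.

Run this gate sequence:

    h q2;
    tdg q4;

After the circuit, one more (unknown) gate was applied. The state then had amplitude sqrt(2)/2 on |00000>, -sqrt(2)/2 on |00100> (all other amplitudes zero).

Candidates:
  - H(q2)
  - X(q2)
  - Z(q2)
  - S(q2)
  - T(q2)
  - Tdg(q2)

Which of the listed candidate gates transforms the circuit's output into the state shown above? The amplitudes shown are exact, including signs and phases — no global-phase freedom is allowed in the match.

The applied gate was Z(q2).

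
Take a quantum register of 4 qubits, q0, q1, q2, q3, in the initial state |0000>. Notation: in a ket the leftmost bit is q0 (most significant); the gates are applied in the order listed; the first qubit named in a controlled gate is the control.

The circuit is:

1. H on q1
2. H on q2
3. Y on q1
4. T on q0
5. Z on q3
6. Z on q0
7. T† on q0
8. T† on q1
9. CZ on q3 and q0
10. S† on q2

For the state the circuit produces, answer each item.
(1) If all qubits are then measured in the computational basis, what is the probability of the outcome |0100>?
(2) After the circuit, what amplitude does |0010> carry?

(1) The probability of measuring |0100> is 1/4.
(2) The final state's coefficient on |0010> equals -1/2.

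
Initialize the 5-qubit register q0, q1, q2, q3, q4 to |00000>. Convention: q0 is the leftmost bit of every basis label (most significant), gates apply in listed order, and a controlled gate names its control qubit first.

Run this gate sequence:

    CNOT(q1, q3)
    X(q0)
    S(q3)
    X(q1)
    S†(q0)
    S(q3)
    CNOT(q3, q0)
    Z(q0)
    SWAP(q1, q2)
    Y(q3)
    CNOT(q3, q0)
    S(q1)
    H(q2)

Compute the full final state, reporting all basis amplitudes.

The final amplitudes are -sqrt(2)/2 on |00010>, sqrt(2)/2 on |00110>, and 0 on every other basis state.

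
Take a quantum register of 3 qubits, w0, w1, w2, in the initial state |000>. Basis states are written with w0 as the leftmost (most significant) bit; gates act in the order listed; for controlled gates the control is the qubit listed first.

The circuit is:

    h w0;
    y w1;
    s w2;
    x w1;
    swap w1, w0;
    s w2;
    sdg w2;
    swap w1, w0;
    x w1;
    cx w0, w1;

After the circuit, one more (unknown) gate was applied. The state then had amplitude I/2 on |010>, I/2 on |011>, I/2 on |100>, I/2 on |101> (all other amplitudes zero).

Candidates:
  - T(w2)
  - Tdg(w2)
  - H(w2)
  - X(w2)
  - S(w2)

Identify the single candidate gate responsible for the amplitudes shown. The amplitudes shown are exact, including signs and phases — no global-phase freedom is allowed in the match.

The unique candidate consistent with the amplitudes is H(w2). Key observation: steps 4-9 multiply out to the identity, so the circuit reduces to the remaining gates.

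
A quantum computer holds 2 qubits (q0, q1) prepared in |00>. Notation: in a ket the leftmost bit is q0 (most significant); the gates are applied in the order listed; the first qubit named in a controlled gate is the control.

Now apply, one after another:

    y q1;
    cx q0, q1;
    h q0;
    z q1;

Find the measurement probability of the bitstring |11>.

The probability of measuring |11> is 1/2.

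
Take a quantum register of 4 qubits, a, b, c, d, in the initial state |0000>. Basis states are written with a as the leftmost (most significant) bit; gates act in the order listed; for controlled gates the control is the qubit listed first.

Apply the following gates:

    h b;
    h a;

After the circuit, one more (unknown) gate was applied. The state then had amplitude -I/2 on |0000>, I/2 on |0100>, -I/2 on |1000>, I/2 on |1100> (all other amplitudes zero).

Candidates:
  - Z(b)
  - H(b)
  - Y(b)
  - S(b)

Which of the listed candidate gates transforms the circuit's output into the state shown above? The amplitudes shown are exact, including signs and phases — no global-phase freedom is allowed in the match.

It was Y(b) that produced the state shown.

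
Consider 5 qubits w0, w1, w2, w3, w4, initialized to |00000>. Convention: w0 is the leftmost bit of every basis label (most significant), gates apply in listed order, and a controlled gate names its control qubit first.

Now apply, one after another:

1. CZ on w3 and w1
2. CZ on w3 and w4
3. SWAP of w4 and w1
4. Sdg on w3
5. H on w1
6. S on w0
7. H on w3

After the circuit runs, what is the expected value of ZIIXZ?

In the final state, ZIIXZ has expectation 1.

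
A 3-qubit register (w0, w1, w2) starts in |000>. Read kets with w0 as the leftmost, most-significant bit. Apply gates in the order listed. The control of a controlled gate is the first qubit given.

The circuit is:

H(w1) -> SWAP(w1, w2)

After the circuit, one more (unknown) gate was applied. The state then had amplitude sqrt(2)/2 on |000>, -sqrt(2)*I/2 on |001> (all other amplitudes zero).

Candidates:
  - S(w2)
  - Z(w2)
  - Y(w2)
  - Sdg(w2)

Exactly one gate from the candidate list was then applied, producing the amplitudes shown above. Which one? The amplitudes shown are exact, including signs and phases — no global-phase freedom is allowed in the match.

The unique candidate consistent with the amplitudes is Sdg(w2).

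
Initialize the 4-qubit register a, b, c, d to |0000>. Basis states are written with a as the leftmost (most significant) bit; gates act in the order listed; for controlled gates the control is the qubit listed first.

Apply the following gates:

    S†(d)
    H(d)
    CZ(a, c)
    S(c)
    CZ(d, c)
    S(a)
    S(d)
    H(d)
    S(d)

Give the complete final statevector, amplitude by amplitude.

The resulting statevector has amplitude 1/2 + I/2 on |0000>, 1/2 + I/2 on |0001>, and 0 on every other basis state.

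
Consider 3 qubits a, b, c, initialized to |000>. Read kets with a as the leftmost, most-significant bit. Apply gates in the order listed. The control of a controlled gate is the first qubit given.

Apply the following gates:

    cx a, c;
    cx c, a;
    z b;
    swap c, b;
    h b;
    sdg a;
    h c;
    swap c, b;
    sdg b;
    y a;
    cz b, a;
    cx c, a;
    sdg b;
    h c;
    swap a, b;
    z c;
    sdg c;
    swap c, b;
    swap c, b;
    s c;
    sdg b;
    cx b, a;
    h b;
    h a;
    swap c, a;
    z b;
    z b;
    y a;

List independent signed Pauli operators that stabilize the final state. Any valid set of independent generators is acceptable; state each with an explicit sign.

The final state is stabilized by the group generated by +YZI, -ZYI, +IIZ; other independent generating sets are equally valid. Key observation: the block from step 17 through step 20 cancels to the identity and can be dropped.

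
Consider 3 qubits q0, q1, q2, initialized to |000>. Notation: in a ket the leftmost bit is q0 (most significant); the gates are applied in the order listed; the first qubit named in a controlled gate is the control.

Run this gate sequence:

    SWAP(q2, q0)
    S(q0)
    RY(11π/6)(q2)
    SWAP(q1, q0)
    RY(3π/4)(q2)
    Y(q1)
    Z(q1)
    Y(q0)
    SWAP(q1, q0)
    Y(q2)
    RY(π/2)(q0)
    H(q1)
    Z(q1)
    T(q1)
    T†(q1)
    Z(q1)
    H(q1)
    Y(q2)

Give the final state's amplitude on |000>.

The final state's coefficient on |000> equals 0. Key observation: gates 12-17 undo each other exactly, leaving only the rest of the circuit to track.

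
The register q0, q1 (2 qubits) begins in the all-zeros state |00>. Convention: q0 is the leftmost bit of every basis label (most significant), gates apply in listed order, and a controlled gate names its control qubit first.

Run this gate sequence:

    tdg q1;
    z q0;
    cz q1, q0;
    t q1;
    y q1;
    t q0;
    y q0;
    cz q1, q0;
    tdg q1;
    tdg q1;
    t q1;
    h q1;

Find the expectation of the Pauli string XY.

The observable XY averages to 0.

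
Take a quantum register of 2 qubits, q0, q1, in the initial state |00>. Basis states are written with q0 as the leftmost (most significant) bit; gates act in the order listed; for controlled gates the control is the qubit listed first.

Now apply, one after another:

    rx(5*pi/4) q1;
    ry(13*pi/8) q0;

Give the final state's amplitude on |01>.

|01> carries amplitude I*sqrt(sqrt(2) + 2)*cos(3*pi/16)/2 in the final state.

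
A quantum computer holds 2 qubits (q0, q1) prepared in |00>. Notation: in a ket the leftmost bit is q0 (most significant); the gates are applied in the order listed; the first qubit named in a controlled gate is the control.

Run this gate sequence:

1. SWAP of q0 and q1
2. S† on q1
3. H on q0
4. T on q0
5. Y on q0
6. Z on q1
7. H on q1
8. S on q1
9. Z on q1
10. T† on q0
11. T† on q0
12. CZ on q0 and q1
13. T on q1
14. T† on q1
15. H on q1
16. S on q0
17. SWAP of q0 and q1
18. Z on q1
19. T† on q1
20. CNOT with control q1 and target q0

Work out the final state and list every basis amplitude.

The final amplitudes are sqrt(2)*(-1 + I)*exp(3*I*pi/4)/4 on |00>, -1/2 on |01>, 1/2 on |10>, sqrt(2)*(-1 + I)*exp(3*I*pi/4)/4 on |11>.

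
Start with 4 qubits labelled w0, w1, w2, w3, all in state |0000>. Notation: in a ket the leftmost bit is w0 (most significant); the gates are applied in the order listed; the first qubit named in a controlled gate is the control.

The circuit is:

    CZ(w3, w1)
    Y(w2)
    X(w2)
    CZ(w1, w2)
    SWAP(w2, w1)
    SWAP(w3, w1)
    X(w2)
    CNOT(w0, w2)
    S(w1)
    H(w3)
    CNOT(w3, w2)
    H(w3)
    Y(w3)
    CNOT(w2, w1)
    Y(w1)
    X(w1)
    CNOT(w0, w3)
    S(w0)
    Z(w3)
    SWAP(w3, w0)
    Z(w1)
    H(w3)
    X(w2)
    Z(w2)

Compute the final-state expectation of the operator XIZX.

The expectation value of XIZX is 1.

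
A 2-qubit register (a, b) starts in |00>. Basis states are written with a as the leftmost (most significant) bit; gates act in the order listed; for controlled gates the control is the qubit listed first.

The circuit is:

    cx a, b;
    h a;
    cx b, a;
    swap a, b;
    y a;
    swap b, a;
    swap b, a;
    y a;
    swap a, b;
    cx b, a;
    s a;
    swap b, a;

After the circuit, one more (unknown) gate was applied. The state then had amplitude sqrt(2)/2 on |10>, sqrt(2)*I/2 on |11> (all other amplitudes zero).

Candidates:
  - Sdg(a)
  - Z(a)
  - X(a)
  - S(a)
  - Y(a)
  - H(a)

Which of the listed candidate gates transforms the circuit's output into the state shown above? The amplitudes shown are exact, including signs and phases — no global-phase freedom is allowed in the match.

The applied gate was X(a). Key observation: the block from step 3 through step 10 cancels to the identity and can be dropped.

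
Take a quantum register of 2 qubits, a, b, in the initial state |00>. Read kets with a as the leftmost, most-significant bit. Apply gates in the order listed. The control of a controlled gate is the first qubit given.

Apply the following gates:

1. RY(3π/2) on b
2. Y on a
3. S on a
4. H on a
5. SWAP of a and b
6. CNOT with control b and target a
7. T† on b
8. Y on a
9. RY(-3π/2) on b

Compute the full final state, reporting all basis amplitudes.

The resulting statevector has amplitude sqrt(2)*(-I + exp(I*pi/4))/4 on |00>, sqrt(2)*(-I - exp(I*pi/4))/4 on |01>, sqrt(2)*(-I + exp(I*pi/4))/4 on |10>, sqrt(2)*(-I - exp(I*pi/4))/4 on |11>.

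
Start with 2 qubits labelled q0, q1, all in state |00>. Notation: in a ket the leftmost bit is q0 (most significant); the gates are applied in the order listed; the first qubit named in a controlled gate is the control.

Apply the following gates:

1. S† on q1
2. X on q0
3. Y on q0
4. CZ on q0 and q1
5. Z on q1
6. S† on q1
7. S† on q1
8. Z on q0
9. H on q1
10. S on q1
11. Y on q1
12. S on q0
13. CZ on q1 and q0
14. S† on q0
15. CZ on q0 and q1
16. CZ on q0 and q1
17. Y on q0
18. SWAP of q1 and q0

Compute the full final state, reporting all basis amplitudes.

After the circuit, the state carries amplitude 0 on |00>, sqrt(2)/2 on |01>, 0 on |10>, sqrt(2)*I/2 on |11>.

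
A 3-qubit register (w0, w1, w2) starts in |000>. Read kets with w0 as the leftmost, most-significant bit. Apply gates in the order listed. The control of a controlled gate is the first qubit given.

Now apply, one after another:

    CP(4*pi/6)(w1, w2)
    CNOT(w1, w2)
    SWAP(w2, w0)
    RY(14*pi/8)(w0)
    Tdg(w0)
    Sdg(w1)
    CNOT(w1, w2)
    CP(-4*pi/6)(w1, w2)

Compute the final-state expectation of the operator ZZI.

The observable ZZI averages to sqrt(2)/2.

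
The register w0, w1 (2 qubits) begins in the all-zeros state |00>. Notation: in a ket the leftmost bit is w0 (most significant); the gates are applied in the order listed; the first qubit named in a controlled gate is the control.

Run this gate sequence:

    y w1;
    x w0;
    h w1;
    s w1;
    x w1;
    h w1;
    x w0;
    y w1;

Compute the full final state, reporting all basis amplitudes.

The resulting statevector has amplitude -1/2 - I/2 on |00>, -1/2 + I/2 on |01>, 0 on |10>, 0 on |11>.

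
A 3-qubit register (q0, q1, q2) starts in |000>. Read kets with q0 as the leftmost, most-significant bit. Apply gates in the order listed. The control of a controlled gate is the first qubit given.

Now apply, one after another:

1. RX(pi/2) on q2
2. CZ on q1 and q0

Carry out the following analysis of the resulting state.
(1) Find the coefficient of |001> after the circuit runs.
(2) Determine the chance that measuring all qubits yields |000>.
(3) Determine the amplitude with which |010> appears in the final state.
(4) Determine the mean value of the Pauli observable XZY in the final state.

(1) The amplitude on |001> is -sqrt(2)*I/2.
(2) Outcome |000> occurs with probability 1/2.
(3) The amplitude on |010> is 0.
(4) The observable XZY averages to 0.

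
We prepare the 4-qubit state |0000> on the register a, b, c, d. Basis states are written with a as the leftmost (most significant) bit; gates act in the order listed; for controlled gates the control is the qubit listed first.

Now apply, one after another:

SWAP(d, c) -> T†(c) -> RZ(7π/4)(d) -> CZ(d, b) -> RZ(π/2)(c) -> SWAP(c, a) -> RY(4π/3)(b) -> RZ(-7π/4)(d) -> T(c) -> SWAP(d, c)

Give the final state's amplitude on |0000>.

|0000> carries amplitude exp(3*I*pi/4)/2 in the final state.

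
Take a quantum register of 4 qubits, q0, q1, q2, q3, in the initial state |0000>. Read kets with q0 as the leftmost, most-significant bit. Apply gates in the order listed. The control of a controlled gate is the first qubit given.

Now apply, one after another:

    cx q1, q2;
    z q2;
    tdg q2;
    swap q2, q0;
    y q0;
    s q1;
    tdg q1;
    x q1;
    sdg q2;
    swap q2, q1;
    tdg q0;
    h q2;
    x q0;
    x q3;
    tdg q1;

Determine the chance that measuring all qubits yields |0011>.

A full measurement returns |0011> with probability 1/2.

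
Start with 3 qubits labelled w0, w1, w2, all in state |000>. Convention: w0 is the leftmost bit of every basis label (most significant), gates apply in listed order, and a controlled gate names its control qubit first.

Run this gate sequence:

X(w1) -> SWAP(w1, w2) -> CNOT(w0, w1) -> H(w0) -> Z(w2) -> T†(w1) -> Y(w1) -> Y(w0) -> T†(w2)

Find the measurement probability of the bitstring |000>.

The probability of measuring |000> is 0.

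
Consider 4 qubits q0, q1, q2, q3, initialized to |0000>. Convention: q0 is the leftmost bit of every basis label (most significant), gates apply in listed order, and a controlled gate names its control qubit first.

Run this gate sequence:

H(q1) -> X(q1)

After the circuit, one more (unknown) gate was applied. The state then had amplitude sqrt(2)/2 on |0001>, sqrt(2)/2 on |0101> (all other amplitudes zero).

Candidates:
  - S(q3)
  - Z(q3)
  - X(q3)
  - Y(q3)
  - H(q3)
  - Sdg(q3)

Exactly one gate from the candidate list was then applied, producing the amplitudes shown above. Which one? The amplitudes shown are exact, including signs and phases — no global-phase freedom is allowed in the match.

The applied gate was X(q3).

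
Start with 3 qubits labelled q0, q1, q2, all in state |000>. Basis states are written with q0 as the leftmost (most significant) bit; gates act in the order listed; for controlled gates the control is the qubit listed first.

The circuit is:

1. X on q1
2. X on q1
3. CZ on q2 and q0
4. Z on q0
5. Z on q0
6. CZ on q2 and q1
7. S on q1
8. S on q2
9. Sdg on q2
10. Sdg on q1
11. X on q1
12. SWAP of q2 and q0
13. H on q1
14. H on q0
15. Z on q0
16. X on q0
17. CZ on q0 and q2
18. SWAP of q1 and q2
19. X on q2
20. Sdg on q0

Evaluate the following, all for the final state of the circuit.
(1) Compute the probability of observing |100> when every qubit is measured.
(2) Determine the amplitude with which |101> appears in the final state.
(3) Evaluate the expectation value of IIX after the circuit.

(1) Outcome |100> occurs with probability 1/4. Key observation: gates 7-10 undo each other exactly, leaving only the rest of the circuit to track.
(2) The amplitude on |101> is -I/2.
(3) The expectation value of IIX is -1.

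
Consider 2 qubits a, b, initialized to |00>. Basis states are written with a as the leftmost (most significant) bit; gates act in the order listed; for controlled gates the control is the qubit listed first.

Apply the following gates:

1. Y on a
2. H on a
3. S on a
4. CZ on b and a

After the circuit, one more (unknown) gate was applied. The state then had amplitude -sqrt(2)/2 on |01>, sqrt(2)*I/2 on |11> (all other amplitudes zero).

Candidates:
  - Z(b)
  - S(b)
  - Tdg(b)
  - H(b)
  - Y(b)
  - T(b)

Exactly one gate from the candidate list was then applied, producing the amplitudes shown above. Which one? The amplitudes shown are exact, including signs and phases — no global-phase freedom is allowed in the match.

The unique candidate consistent with the amplitudes is Y(b).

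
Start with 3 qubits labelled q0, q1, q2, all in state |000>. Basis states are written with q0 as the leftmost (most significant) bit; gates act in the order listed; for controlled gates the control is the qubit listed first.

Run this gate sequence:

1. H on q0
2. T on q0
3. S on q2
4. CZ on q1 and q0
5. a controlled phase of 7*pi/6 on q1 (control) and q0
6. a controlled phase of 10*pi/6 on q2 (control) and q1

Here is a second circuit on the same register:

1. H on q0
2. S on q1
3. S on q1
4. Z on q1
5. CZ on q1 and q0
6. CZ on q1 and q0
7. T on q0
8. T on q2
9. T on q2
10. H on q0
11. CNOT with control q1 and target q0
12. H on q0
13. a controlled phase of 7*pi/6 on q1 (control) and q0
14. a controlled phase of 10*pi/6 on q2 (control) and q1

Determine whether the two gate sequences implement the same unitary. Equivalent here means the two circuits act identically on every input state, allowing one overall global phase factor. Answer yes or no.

Yes, they are equivalent — the unitaries differ by at most a global phase.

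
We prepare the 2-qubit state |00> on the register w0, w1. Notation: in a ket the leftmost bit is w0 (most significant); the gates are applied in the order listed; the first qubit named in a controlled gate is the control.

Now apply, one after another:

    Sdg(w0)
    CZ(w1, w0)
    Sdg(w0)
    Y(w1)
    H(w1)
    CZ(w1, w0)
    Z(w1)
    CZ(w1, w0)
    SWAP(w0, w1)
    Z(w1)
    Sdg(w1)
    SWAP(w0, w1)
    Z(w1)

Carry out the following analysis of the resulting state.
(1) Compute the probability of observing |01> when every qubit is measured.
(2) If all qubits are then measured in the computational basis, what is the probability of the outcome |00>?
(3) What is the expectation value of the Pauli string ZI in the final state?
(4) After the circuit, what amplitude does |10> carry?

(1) The probability of measuring |01> is 1/2.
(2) Outcome |00> occurs with probability 1/2.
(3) The expectation value of ZI is 1.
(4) The final state's coefficient on |10> equals 0.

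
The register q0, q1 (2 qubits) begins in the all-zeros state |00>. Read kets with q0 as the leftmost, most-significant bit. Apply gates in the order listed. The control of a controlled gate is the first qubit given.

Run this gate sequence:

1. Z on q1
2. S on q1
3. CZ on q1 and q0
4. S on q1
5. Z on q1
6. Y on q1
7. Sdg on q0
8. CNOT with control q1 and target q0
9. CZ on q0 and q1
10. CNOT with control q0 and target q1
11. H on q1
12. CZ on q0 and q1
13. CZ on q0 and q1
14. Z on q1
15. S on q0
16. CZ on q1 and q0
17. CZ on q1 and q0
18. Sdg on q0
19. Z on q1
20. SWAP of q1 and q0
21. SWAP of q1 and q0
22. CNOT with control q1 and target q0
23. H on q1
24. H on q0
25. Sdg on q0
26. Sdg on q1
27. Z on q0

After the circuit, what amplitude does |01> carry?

|01> carries amplitude 0 in the final state. Key observation: gates 14-19 undo each other exactly, leaving only the rest of the circuit to track.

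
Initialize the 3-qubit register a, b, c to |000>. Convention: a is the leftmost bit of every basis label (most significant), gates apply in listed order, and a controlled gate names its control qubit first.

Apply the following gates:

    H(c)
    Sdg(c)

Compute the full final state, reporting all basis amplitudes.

The final amplitudes are sqrt(2)/2 on |000>, -sqrt(2)*I/2 on |001>, and 0 on every other basis state.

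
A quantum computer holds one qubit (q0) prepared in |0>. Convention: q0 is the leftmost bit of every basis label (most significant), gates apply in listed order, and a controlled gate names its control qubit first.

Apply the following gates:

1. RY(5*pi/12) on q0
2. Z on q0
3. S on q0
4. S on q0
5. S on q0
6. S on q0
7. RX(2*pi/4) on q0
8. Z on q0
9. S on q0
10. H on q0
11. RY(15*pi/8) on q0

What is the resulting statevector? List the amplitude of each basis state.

The final amplitudes are -sqrt(sqrt(2)/4 + 1/2)*sin(pi/16)/2 - sqrt(3)*sqrt(1/2 - sqrt(2)/4)*sin(pi/16)/2 - sqrt(3)*I*sqrt(sqrt(2)/4 + 1/2)*cos(pi/16)/2 + I*sqrt(1/2 - sqrt(2)/4)*cos(pi/16)/2 on |0>, -sqrt(sqrt(2)/4 + 1/2)*cos(pi/16)/2 - sqrt(3)*sqrt(1/2 - sqrt(2)/4)*cos(pi/16)/2 - I*sqrt(1/2 - sqrt(2)/4)*sin(pi/16)/2 + sqrt(3)*I*sqrt(sqrt(2)/4 + 1/2)*sin(pi/16)/2 on |1>. Key observation: steps 3-6 multiply out to the identity, so the circuit reduces to the remaining gates.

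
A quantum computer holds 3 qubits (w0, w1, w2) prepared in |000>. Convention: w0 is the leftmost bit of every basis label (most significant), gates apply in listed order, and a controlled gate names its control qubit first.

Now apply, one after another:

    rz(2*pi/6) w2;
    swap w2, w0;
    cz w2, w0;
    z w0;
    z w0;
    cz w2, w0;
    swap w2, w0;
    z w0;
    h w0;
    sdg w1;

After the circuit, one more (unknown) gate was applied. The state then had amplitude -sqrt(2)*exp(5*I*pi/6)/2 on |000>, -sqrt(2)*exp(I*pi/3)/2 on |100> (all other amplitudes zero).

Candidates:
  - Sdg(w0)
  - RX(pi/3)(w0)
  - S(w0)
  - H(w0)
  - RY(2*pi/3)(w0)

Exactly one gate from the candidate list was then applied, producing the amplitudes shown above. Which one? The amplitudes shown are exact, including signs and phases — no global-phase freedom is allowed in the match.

The applied gate was Sdg(w0). Key observation: gates 2-7 undo each other exactly, leaving only the rest of the circuit to track.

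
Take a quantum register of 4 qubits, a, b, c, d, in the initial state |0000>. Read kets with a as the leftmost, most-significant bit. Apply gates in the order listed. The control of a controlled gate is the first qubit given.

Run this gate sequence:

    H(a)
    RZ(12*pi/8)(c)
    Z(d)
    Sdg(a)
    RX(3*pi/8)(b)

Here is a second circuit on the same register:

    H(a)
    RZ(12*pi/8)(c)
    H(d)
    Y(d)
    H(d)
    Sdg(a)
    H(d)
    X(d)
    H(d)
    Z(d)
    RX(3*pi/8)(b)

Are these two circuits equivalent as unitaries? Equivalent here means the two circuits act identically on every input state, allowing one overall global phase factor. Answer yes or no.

No, they are not equivalent — no single phase factor reconciles the two unitaries.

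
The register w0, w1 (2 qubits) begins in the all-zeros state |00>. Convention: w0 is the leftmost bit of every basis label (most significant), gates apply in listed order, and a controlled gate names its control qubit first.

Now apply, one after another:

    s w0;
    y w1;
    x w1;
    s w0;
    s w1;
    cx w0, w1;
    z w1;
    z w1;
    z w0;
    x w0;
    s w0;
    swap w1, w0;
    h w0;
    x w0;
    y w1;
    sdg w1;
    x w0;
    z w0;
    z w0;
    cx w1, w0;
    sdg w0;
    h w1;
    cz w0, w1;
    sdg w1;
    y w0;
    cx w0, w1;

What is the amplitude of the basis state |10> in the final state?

The amplitude on |10> is I/2.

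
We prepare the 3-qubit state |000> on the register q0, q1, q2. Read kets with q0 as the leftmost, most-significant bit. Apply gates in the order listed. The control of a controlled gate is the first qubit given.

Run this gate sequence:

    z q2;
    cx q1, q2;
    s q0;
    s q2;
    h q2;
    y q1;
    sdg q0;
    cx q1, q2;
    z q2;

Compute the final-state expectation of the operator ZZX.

The expectation value of ZZX is 1.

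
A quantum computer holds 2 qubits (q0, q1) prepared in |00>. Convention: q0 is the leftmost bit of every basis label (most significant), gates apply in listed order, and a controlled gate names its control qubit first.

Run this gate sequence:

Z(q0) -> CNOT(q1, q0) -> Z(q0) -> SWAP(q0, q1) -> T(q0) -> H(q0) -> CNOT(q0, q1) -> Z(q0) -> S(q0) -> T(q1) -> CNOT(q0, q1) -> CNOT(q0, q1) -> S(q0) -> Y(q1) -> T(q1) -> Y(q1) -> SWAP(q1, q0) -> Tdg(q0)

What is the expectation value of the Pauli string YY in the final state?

In the final state, YY has expectation -sqrt(2)/2.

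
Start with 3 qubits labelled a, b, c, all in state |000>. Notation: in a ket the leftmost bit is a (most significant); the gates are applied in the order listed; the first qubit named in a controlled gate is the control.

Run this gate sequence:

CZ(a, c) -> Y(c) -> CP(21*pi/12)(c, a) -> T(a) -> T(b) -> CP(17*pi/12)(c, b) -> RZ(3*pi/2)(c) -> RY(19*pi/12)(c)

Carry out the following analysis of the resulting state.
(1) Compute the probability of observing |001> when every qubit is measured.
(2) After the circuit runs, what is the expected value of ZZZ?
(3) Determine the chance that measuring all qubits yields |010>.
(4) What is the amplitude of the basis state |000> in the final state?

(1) A full measurement returns |001> with probability -sqrt(2)/8 + sqrt(6)/8 + 1/2.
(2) The expectation value of ZZZ is -sqrt(6)/4 + sqrt(2)/4.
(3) Outcome |010> occurs with probability 0.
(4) The final state's coefficient on |000> equals (-sqrt(2 - sqrt(2))/4 + sqrt(3*sqrt(2) + 6)/4)*exp(I*pi/4).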